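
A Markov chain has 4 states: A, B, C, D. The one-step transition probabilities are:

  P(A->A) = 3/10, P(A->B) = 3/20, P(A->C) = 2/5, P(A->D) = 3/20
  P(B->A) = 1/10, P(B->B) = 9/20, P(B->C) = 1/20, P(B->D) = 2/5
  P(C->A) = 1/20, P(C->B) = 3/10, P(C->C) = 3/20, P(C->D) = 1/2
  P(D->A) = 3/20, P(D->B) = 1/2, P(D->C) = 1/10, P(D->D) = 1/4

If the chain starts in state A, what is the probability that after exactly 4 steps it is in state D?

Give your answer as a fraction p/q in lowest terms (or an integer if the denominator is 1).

Computing P^4 by repeated multiplication:
P^1 =
  A: [3/10, 3/20, 2/5, 3/20]
  B: [1/10, 9/20, 1/20, 2/5]
  C: [1/20, 3/10, 3/20, 1/2]
  D: [3/20, 1/2, 1/10, 1/4]
P^2 =
  A: [59/400, 123/400, 81/400, 137/400]
  B: [11/80, 173/400, 11/100, 8/25]
  C: [51/400, 7/16, 43/400, 131/400]
  D: [11/80, 161/400, 1/8, 67/200]
P^3 =
  A: [273/2000, 157/400, 139/1000, 83/250]
  B: [69/500, 1633/4000, 1001/8000, 2629/8000]
  C: [273/2000, 103/250, 487/4000, 1319/4000]
  D: [69/500, 1627/4000, 1019/8000, 2623/8000]
P^4 =
  A: [2739/20000, 253/625, 5131/40000, 13199/40000]
  B: [5511/40000, 32501/80000, 20359/160000, 10519/32000]
  C: [1377/10000, 16291/40000, 2023/16000, 26287/80000]
  D: [1101/8000, 32471/80000, 20389/160000, 52649/160000]

(P^4)[A -> D] = 13199/40000

Answer: 13199/40000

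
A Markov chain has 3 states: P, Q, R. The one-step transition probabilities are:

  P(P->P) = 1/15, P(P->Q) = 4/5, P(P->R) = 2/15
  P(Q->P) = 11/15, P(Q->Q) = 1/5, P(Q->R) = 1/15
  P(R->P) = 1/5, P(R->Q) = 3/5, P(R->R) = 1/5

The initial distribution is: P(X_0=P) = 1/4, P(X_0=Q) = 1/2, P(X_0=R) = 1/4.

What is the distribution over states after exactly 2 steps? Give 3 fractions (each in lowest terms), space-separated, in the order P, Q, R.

Propagating the distribution step by step (d_{t+1} = d_t * P):
d_0 = (P=1/4, Q=1/2, R=1/4)
  d_1[P] = 1/4*1/15 + 1/2*11/15 + 1/4*1/5 = 13/30
  d_1[Q] = 1/4*4/5 + 1/2*1/5 + 1/4*3/5 = 9/20
  d_1[R] = 1/4*2/15 + 1/2*1/15 + 1/4*1/5 = 7/60
d_1 = (P=13/30, Q=9/20, R=7/60)
  d_2[P] = 13/30*1/15 + 9/20*11/15 + 7/60*1/5 = 86/225
  d_2[Q] = 13/30*4/5 + 9/20*1/5 + 7/60*3/5 = 38/75
  d_2[R] = 13/30*2/15 + 9/20*1/15 + 7/60*1/5 = 1/9
d_2 = (P=86/225, Q=38/75, R=1/9)

Answer: 86/225 38/75 1/9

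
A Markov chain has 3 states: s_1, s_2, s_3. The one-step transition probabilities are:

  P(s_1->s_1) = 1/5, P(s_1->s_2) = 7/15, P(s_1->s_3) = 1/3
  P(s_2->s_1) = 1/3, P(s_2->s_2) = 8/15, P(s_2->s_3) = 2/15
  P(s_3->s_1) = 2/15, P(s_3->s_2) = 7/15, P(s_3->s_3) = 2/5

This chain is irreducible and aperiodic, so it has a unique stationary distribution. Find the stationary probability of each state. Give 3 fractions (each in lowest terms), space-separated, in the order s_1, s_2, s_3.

The stationary distribution satisfies pi = pi * P, i.e.:
  pi_s_1 = 1/5*pi_s_1 + 1/3*pi_s_2 + 2/15*pi_s_3
  pi_s_2 = 7/15*pi_s_1 + 8/15*pi_s_2 + 7/15*pi_s_3
  pi_s_3 = 1/3*pi_s_1 + 2/15*pi_s_2 + 2/5*pi_s_3
with normalization: pi_s_1 + pi_s_2 + pi_s_3 = 1.

Using the first 2 balance equations plus normalization, the linear system A*pi = b is:
  [-4/5, 1/3, 2/15] . pi = 0
  [7/15, -7/15, 7/15] . pi = 0
  [1, 1, 1] . pi = 1

Solving yields:
  pi_s_1 = 1/4
  pi_s_2 = 1/2
  pi_s_3 = 1/4

Verification (pi * P):
  1/4*1/5 + 1/2*1/3 + 1/4*2/15 = 1/4 = pi_s_1  (ok)
  1/4*7/15 + 1/2*8/15 + 1/4*7/15 = 1/2 = pi_s_2  (ok)
  1/4*1/3 + 1/2*2/15 + 1/4*2/5 = 1/4 = pi_s_3  (ok)

Answer: 1/4 1/2 1/4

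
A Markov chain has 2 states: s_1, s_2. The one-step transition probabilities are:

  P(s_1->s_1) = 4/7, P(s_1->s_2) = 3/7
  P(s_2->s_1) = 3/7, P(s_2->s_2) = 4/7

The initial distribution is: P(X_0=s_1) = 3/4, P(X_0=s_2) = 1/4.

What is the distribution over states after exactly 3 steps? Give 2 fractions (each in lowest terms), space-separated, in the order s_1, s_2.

Answer: 687/1372 685/1372

Derivation:
Propagating the distribution step by step (d_{t+1} = d_t * P):
d_0 = (s_1=3/4, s_2=1/4)
  d_1[s_1] = 3/4*4/7 + 1/4*3/7 = 15/28
  d_1[s_2] = 3/4*3/7 + 1/4*4/7 = 13/28
d_1 = (s_1=15/28, s_2=13/28)
  d_2[s_1] = 15/28*4/7 + 13/28*3/7 = 99/196
  d_2[s_2] = 15/28*3/7 + 13/28*4/7 = 97/196
d_2 = (s_1=99/196, s_2=97/196)
  d_3[s_1] = 99/196*4/7 + 97/196*3/7 = 687/1372
  d_3[s_2] = 99/196*3/7 + 97/196*4/7 = 685/1372
d_3 = (s_1=687/1372, s_2=685/1372)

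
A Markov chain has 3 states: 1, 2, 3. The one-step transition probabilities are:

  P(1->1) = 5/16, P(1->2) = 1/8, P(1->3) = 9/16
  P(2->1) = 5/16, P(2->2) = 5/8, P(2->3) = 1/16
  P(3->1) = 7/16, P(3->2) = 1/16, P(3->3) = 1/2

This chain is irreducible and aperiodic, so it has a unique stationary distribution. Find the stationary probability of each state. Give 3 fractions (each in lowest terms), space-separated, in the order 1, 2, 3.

Answer: 47/128 25/128 7/16

Derivation:
The stationary distribution satisfies pi = pi * P, i.e.:
  pi_1 = 5/16*pi_1 + 5/16*pi_2 + 7/16*pi_3
  pi_2 = 1/8*pi_1 + 5/8*pi_2 + 1/16*pi_3
  pi_3 = 9/16*pi_1 + 1/16*pi_2 + 1/2*pi_3
with normalization: pi_1 + pi_2 + pi_3 = 1.

Using the first 2 balance equations plus normalization, the linear system A*pi = b is:
  [-11/16, 5/16, 7/16] . pi = 0
  [1/8, -3/8, 1/16] . pi = 0
  [1, 1, 1] . pi = 1

Solving yields:
  pi_1 = 47/128
  pi_2 = 25/128
  pi_3 = 7/16

Verification (pi * P):
  47/128*5/16 + 25/128*5/16 + 7/16*7/16 = 47/128 = pi_1  (ok)
  47/128*1/8 + 25/128*5/8 + 7/16*1/16 = 25/128 = pi_2  (ok)
  47/128*9/16 + 25/128*1/16 + 7/16*1/2 = 7/16 = pi_3  (ok)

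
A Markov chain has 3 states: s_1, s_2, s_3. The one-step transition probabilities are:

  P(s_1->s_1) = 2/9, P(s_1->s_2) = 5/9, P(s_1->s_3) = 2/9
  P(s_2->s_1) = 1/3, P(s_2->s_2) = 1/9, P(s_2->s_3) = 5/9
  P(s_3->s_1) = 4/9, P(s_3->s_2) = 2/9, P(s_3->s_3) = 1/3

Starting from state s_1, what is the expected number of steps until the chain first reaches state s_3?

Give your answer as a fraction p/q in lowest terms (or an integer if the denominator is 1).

Answer: 117/41

Derivation:
Let h_i = expected steps to first reach s_3 from state i.
Boundary: h_s_3 = 0.
First-step equations for the other states:
  h_s_1 = 1 + 2/9*h_s_1 + 5/9*h_s_2 + 2/9*h_s_3
  h_s_2 = 1 + 1/3*h_s_1 + 1/9*h_s_2 + 5/9*h_s_3

Substituting h_s_3 = 0 and rearranging gives the linear system (I - Q) h = 1:
  [7/9, -5/9] . (h_s_1, h_s_2) = 1
  [-1/3, 8/9] . (h_s_1, h_s_2) = 1

Solving yields:
  h_s_1 = 117/41
  h_s_2 = 90/41

Starting state is s_1, so the expected hitting time is h_s_1 = 117/41.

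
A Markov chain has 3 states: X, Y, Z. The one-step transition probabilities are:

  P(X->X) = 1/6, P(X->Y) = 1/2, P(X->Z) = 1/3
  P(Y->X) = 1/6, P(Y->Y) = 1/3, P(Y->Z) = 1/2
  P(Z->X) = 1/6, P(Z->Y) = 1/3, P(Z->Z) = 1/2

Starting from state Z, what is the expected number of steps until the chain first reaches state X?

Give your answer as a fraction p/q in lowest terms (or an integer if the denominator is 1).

Let h_i = expected steps to first reach X from state i.
Boundary: h_X = 0.
First-step equations for the other states:
  h_Y = 1 + 1/6*h_X + 1/3*h_Y + 1/2*h_Z
  h_Z = 1 + 1/6*h_X + 1/3*h_Y + 1/2*h_Z

Substituting h_X = 0 and rearranging gives the linear system (I - Q) h = 1:
  [2/3, -1/2] . (h_Y, h_Z) = 1
  [-1/3, 1/2] . (h_Y, h_Z) = 1

Solving yields:
  h_Y = 6
  h_Z = 6

Starting state is Z, so the expected hitting time is h_Z = 6.

Answer: 6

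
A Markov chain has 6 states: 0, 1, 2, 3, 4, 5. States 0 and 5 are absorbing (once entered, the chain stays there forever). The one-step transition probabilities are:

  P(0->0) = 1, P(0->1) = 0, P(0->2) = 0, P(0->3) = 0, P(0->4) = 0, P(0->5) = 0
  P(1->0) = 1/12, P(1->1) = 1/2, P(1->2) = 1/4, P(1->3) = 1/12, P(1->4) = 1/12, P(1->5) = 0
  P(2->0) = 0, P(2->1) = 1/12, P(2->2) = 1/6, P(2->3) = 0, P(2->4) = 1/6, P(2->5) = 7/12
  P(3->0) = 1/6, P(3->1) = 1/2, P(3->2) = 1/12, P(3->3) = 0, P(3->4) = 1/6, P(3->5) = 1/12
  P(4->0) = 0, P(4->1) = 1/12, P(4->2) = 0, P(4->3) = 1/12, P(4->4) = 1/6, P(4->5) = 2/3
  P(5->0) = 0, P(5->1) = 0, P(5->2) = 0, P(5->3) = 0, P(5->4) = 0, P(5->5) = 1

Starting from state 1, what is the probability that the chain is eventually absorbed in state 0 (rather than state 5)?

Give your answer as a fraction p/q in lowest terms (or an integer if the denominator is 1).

Let a_i = P(absorbed in 0 | start in state i).
Boundary conditions: a_0 = 1, a_5 = 0.
For each transient state i, a_i = sum_j P(i->j) * a_j:
  a_1 = 1/12*a_0 + 1/2*a_1 + 1/4*a_2 + 1/12*a_3 + 1/12*a_4 + 0*a_5
  a_2 = 0*a_0 + 1/12*a_1 + 1/6*a_2 + 0*a_3 + 1/6*a_4 + 7/12*a_5
  a_3 = 1/6*a_0 + 1/2*a_1 + 1/12*a_2 + 0*a_3 + 1/6*a_4 + 1/12*a_5
  a_4 = 0*a_0 + 1/12*a_1 + 0*a_2 + 1/12*a_3 + 1/6*a_4 + 2/3*a_5

Substituting a_0 = 1 and a_5 = 0, rearrange to (I - Q) a = r where r[i] = P(i -> 0):
  [1/2, -1/4, -1/12, -1/12] . (a_1, a_2, a_3, a_4) = 1/12
  [-1/12, 5/6, 0, -1/6] . (a_1, a_2, a_3, a_4) = 0
  [-1/2, -1/12, 1, -1/6] . (a_1, a_2, a_3, a_4) = 1/6
  [-1/12, 0, -1/12, 5/6] . (a_1, a_2, a_3, a_4) = 0

Solving yields:
  a_1 = 470/1931
  a_2 = 68/1931
  a_3 = 580/1931
  a_4 = 105/1931

Starting state is 1, so the absorption probability is a_1 = 470/1931.

Answer: 470/1931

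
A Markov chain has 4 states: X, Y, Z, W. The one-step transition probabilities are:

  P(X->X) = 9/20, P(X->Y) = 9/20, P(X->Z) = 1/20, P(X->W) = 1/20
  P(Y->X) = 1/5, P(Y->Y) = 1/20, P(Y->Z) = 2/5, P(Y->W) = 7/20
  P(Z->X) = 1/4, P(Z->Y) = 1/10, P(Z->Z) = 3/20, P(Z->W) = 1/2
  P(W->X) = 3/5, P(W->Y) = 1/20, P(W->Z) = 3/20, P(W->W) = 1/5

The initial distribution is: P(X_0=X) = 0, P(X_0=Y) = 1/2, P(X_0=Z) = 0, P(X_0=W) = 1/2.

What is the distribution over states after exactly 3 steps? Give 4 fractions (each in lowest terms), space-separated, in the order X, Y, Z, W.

Answer: 1293/3200 361/1600 2617/16000 827/4000

Derivation:
Propagating the distribution step by step (d_{t+1} = d_t * P):
d_0 = (X=0, Y=1/2, Z=0, W=1/2)
  d_1[X] = 0*9/20 + 1/2*1/5 + 0*1/4 + 1/2*3/5 = 2/5
  d_1[Y] = 0*9/20 + 1/2*1/20 + 0*1/10 + 1/2*1/20 = 1/20
  d_1[Z] = 0*1/20 + 1/2*2/5 + 0*3/20 + 1/2*3/20 = 11/40
  d_1[W] = 0*1/20 + 1/2*7/20 + 0*1/2 + 1/2*1/5 = 11/40
d_1 = (X=2/5, Y=1/20, Z=11/40, W=11/40)
  d_2[X] = 2/5*9/20 + 1/20*1/5 + 11/40*1/4 + 11/40*3/5 = 339/800
  d_2[Y] = 2/5*9/20 + 1/20*1/20 + 11/40*1/10 + 11/40*1/20 = 179/800
  d_2[Z] = 2/5*1/20 + 1/20*2/5 + 11/40*3/20 + 11/40*3/20 = 49/400
  d_2[W] = 2/5*1/20 + 1/20*7/20 + 11/40*1/2 + 11/40*1/5 = 23/100
d_2 = (X=339/800, Y=179/800, Z=49/400, W=23/100)
  d_3[X] = 339/800*9/20 + 179/800*1/5 + 49/400*1/4 + 23/100*3/5 = 1293/3200
  d_3[Y] = 339/800*9/20 + 179/800*1/20 + 49/400*1/10 + 23/100*1/20 = 361/1600
  d_3[Z] = 339/800*1/20 + 179/800*2/5 + 49/400*3/20 + 23/100*3/20 = 2617/16000
  d_3[W] = 339/800*1/20 + 179/800*7/20 + 49/400*1/2 + 23/100*1/5 = 827/4000
d_3 = (X=1293/3200, Y=361/1600, Z=2617/16000, W=827/4000)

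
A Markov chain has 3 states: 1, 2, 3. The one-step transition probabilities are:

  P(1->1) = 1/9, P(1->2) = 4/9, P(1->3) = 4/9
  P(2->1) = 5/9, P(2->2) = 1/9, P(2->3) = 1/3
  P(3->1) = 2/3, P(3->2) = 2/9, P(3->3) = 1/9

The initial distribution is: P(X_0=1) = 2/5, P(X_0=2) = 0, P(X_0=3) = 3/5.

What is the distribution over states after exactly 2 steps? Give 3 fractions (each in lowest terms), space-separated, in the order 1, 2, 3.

Answer: 52/135 116/405 133/405

Derivation:
Propagating the distribution step by step (d_{t+1} = d_t * P):
d_0 = (1=2/5, 2=0, 3=3/5)
  d_1[1] = 2/5*1/9 + 0*5/9 + 3/5*2/3 = 4/9
  d_1[2] = 2/5*4/9 + 0*1/9 + 3/5*2/9 = 14/45
  d_1[3] = 2/5*4/9 + 0*1/3 + 3/5*1/9 = 11/45
d_1 = (1=4/9, 2=14/45, 3=11/45)
  d_2[1] = 4/9*1/9 + 14/45*5/9 + 11/45*2/3 = 52/135
  d_2[2] = 4/9*4/9 + 14/45*1/9 + 11/45*2/9 = 116/405
  d_2[3] = 4/9*4/9 + 14/45*1/3 + 11/45*1/9 = 133/405
d_2 = (1=52/135, 2=116/405, 3=133/405)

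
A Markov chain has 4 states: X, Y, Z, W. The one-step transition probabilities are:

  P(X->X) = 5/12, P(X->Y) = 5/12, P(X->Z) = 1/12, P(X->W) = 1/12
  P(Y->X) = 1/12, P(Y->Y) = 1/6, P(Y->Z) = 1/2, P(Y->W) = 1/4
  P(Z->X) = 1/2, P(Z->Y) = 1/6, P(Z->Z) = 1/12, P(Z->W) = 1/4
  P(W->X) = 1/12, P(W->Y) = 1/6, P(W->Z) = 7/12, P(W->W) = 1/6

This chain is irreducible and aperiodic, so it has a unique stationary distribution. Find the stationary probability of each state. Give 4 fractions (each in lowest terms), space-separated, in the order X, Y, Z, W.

The stationary distribution satisfies pi = pi * P, i.e.:
  pi_X = 5/12*pi_X + 1/12*pi_Y + 1/2*pi_Z + 1/12*pi_W
  pi_Y = 5/12*pi_X + 1/6*pi_Y + 1/6*pi_Z + 1/6*pi_W
  pi_Z = 1/12*pi_X + 1/2*pi_Y + 1/12*pi_Z + 7/12*pi_W
  pi_W = 1/12*pi_X + 1/4*pi_Y + 1/4*pi_Z + 1/6*pi_W
with normalization: pi_X + pi_Y + pi_Z + pi_W = 1.

Using the first 3 balance equations plus normalization, the linear system A*pi = b is:
  [-7/12, 1/12, 1/2, 1/12] . pi = 0
  [5/12, -5/6, 1/6, 1/6] . pi = 0
  [1/12, 1/2, -11/12, 7/12] . pi = 0
  [1, 1, 1, 1] . pi = 1

Solving yields:
  pi_X = 626/2103
  pi_Y = 169/701
  pi_Z = 581/2103
  pi_W = 389/2103

Verification (pi * P):
  626/2103*5/12 + 169/701*1/12 + 581/2103*1/2 + 389/2103*1/12 = 626/2103 = pi_X  (ok)
  626/2103*5/12 + 169/701*1/6 + 581/2103*1/6 + 389/2103*1/6 = 169/701 = pi_Y  (ok)
  626/2103*1/12 + 169/701*1/2 + 581/2103*1/12 + 389/2103*7/12 = 581/2103 = pi_Z  (ok)
  626/2103*1/12 + 169/701*1/4 + 581/2103*1/4 + 389/2103*1/6 = 389/2103 = pi_W  (ok)

Answer: 626/2103 169/701 581/2103 389/2103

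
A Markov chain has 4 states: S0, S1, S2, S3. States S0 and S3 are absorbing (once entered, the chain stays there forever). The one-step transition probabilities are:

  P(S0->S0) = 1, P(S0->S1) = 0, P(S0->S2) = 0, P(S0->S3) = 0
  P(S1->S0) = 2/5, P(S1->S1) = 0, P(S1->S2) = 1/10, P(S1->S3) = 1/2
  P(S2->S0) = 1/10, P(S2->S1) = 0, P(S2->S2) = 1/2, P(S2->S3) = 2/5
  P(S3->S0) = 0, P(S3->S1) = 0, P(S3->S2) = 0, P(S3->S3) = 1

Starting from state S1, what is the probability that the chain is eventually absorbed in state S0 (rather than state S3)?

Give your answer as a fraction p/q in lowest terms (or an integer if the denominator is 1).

Answer: 21/50

Derivation:
Let a_i = P(absorbed in S0 | start in state i).
Boundary conditions: a_S0 = 1, a_S3 = 0.
For each transient state i, a_i = sum_j P(i->j) * a_j:
  a_S1 = 2/5*a_S0 + 0*a_S1 + 1/10*a_S2 + 1/2*a_S3
  a_S2 = 1/10*a_S0 + 0*a_S1 + 1/2*a_S2 + 2/5*a_S3

Substituting a_S0 = 1 and a_S3 = 0, rearrange to (I - Q) a = r where r[i] = P(i -> S0):
  [1, -1/10] . (a_S1, a_S2) = 2/5
  [0, 1/2] . (a_S1, a_S2) = 1/10

Solving yields:
  a_S1 = 21/50
  a_S2 = 1/5

Starting state is S1, so the absorption probability is a_S1 = 21/50.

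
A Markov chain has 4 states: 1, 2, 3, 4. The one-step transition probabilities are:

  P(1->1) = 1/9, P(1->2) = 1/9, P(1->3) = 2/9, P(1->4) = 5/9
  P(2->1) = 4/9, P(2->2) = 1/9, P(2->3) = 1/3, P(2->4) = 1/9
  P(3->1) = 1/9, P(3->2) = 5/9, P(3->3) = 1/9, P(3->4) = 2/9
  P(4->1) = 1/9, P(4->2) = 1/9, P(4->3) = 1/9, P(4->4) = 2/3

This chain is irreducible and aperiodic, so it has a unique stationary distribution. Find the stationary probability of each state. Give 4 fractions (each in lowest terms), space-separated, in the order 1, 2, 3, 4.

The stationary distribution satisfies pi = pi * P, i.e.:
  pi_1 = 1/9*pi_1 + 4/9*pi_2 + 1/9*pi_3 + 1/9*pi_4
  pi_2 = 1/9*pi_1 + 1/9*pi_2 + 5/9*pi_3 + 1/9*pi_4
  pi_3 = 2/9*pi_1 + 1/3*pi_2 + 1/9*pi_3 + 1/9*pi_4
  pi_4 = 5/9*pi_1 + 1/9*pi_2 + 2/9*pi_3 + 2/3*pi_4
with normalization: pi_1 + pi_2 + pi_3 + pi_4 = 1.

Using the first 3 balance equations plus normalization, the linear system A*pi = b is:
  [-8/9, 4/9, 1/9, 1/9] . pi = 0
  [1/9, -8/9, 5/9, 1/9] . pi = 0
  [2/9, 1/3, -8/9, 1/9] . pi = 0
  [1, 1, 1, 1] . pi = 1

Solving yields:
  pi_1 = 112/645
  pi_2 = 121/645
  pi_3 = 37/215
  pi_4 = 7/15

Verification (pi * P):
  112/645*1/9 + 121/645*4/9 + 37/215*1/9 + 7/15*1/9 = 112/645 = pi_1  (ok)
  112/645*1/9 + 121/645*1/9 + 37/215*5/9 + 7/15*1/9 = 121/645 = pi_2  (ok)
  112/645*2/9 + 121/645*1/3 + 37/215*1/9 + 7/15*1/9 = 37/215 = pi_3  (ok)
  112/645*5/9 + 121/645*1/9 + 37/215*2/9 + 7/15*2/3 = 7/15 = pi_4  (ok)

Answer: 112/645 121/645 37/215 7/15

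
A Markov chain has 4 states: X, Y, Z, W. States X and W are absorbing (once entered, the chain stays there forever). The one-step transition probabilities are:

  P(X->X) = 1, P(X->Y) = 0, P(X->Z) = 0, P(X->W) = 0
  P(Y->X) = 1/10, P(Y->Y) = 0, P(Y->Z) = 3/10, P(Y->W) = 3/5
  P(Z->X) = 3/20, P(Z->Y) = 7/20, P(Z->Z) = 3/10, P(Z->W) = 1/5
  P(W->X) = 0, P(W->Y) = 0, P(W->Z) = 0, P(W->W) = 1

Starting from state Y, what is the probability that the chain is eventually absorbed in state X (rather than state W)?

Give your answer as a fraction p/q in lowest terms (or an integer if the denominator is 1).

Answer: 23/119

Derivation:
Let a_i = P(absorbed in X | start in state i).
Boundary conditions: a_X = 1, a_W = 0.
For each transient state i, a_i = sum_j P(i->j) * a_j:
  a_Y = 1/10*a_X + 0*a_Y + 3/10*a_Z + 3/5*a_W
  a_Z = 3/20*a_X + 7/20*a_Y + 3/10*a_Z + 1/5*a_W

Substituting a_X = 1 and a_W = 0, rearrange to (I - Q) a = r where r[i] = P(i -> X):
  [1, -3/10] . (a_Y, a_Z) = 1/10
  [-7/20, 7/10] . (a_Y, a_Z) = 3/20

Solving yields:
  a_Y = 23/119
  a_Z = 37/119

Starting state is Y, so the absorption probability is a_Y = 23/119.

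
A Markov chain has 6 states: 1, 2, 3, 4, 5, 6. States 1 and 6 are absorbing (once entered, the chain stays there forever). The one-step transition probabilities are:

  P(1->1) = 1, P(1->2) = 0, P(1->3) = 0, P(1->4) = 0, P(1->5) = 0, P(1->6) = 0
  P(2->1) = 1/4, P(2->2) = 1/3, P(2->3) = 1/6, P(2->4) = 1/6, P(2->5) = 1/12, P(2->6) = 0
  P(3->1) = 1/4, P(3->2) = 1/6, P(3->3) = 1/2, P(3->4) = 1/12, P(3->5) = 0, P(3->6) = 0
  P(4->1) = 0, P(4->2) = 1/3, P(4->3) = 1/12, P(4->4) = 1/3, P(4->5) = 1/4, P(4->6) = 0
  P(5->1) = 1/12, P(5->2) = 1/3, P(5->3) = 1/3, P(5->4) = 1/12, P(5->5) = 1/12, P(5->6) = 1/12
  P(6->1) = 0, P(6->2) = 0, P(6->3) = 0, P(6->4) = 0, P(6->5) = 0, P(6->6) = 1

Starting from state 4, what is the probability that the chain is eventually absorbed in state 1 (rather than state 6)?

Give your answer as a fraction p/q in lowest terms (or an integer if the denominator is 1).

Let a_i = P(absorbed in 1 | start in state i).
Boundary conditions: a_1 = 1, a_6 = 0.
For each transient state i, a_i = sum_j P(i->j) * a_j:
  a_2 = 1/4*a_1 + 1/3*a_2 + 1/6*a_3 + 1/6*a_4 + 1/12*a_5 + 0*a_6
  a_3 = 1/4*a_1 + 1/6*a_2 + 1/2*a_3 + 1/12*a_4 + 0*a_5 + 0*a_6
  a_4 = 0*a_1 + 1/3*a_2 + 1/12*a_3 + 1/3*a_4 + 1/4*a_5 + 0*a_6
  a_5 = 1/12*a_1 + 1/3*a_2 + 1/3*a_3 + 1/12*a_4 + 1/12*a_5 + 1/12*a_6

Substituting a_1 = 1 and a_6 = 0, rearrange to (I - Q) a = r where r[i] = P(i -> 1):
  [2/3, -1/6, -1/6, -1/12] . (a_2, a_3, a_4, a_5) = 1/4
  [-1/6, 1/2, -1/12, 0] . (a_2, a_3, a_4, a_5) = 1/4
  [-1/3, -1/12, 2/3, -1/4] . (a_2, a_3, a_4, a_5) = 0
  [-1/3, -1/3, -1/12, 11/12] . (a_2, a_3, a_4, a_5) = 1/12

Solving yields:
  a_2 = 2297/2386
  a_3 = 1165/1193
  a_4 = 1114/1193
  a_5 = 1051/1193

Starting state is 4, so the absorption probability is a_4 = 1114/1193.

Answer: 1114/1193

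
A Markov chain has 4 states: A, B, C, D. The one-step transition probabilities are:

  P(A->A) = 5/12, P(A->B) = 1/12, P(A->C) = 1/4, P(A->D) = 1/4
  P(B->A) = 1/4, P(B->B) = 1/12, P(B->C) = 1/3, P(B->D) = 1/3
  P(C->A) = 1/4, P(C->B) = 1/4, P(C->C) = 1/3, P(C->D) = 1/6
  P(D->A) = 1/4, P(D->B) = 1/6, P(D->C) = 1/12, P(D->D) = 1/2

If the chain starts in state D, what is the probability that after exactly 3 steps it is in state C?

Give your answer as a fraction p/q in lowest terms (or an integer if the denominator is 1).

Computing P^3 by repeated multiplication:
P^1 =
  A: [5/12, 1/12, 1/4, 1/4]
  B: [1/4, 1/12, 1/3, 1/3]
  C: [1/4, 1/4, 1/3, 1/6]
  D: [1/4, 1/6, 1/12, 1/2]
P^2 =
  A: [23/72, 7/48, 17/72, 43/144]
  B: [7/24, 1/6, 11/48, 5/16]
  C: [7/24, 11/72, 13/48, 41/144]
  D: [7/24, 5/36, 3/16, 55/144]
P^3 =
  A: [131/432, 85/576, 401/1728, 137/432]
  B: [43/144, 85/576, 133/576, 31/96]
  C: [43/144, 263/1728, 137/576, 269/864]
  D: [43/144, 253/1728, 41/192, 295/864]

(P^3)[D -> C] = 41/192

Answer: 41/192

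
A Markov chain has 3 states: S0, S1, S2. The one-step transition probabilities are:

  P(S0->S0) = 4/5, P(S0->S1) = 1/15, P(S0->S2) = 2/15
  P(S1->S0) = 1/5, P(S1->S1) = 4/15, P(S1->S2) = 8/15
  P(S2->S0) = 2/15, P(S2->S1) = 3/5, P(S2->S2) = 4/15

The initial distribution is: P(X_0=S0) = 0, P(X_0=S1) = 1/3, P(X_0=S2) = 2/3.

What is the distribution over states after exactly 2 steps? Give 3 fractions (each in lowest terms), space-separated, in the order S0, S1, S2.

Propagating the distribution step by step (d_{t+1} = d_t * P):
d_0 = (S0=0, S1=1/3, S2=2/3)
  d_1[S0] = 0*4/5 + 1/3*1/5 + 2/3*2/15 = 7/45
  d_1[S1] = 0*1/15 + 1/3*4/15 + 2/3*3/5 = 22/45
  d_1[S2] = 0*2/15 + 1/3*8/15 + 2/3*4/15 = 16/45
d_1 = (S0=7/45, S1=22/45, S2=16/45)
  d_2[S0] = 7/45*4/5 + 22/45*1/5 + 16/45*2/15 = 182/675
  d_2[S1] = 7/45*1/15 + 22/45*4/15 + 16/45*3/5 = 239/675
  d_2[S2] = 7/45*2/15 + 22/45*8/15 + 16/45*4/15 = 254/675
d_2 = (S0=182/675, S1=239/675, S2=254/675)

Answer: 182/675 239/675 254/675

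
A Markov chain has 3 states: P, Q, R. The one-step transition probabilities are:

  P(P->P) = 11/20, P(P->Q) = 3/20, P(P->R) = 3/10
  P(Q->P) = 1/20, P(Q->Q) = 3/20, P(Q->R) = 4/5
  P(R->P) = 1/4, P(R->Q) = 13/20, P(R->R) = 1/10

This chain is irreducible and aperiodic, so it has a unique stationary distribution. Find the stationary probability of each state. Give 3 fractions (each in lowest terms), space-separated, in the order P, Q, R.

The stationary distribution satisfies pi = pi * P, i.e.:
  pi_P = 11/20*pi_P + 1/20*pi_Q + 1/4*pi_R
  pi_Q = 3/20*pi_P + 3/20*pi_Q + 13/20*pi_R
  pi_R = 3/10*pi_P + 4/5*pi_Q + 1/10*pi_R
with normalization: pi_P + pi_Q + pi_R = 1.

Using the first 2 balance equations plus normalization, the linear system A*pi = b is:
  [-9/20, 1/20, 1/4] . pi = 0
  [3/20, -17/20, 13/20] . pi = 0
  [1, 1, 1] . pi = 1

Solving yields:
  pi_P = 49/190
  pi_Q = 33/95
  pi_R = 15/38

Verification (pi * P):
  49/190*11/20 + 33/95*1/20 + 15/38*1/4 = 49/190 = pi_P  (ok)
  49/190*3/20 + 33/95*3/20 + 15/38*13/20 = 33/95 = pi_Q  (ok)
  49/190*3/10 + 33/95*4/5 + 15/38*1/10 = 15/38 = pi_R  (ok)

Answer: 49/190 33/95 15/38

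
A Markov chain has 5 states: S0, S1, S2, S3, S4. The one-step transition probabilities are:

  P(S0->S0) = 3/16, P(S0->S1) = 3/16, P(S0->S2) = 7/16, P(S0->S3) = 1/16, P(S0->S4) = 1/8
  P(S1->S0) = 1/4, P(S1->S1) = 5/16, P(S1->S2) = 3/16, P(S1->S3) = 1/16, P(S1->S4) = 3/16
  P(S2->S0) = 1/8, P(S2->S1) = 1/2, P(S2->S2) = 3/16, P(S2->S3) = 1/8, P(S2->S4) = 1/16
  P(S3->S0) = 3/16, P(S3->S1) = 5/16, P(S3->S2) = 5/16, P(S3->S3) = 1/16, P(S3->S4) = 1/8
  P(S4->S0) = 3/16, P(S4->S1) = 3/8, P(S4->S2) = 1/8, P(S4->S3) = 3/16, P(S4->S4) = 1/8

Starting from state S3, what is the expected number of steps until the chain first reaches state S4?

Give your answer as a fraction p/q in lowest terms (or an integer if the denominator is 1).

Answer: 38160/4951

Derivation:
Let h_i = expected steps to first reach S4 from state i.
Boundary: h_S4 = 0.
First-step equations for the other states:
  h_S0 = 1 + 3/16*h_S0 + 3/16*h_S1 + 7/16*h_S2 + 1/16*h_S3 + 1/8*h_S4
  h_S1 = 1 + 1/4*h_S0 + 5/16*h_S1 + 3/16*h_S2 + 1/16*h_S3 + 3/16*h_S4
  h_S2 = 1 + 1/8*h_S0 + 1/2*h_S1 + 3/16*h_S2 + 1/8*h_S3 + 1/16*h_S4
  h_S3 = 1 + 3/16*h_S0 + 5/16*h_S1 + 5/16*h_S2 + 1/16*h_S3 + 1/8*h_S4

Substituting h_S4 = 0 and rearranging gives the linear system (I - Q) h = 1:
  [13/16, -3/16, -7/16, -1/16] . (h_S0, h_S1, h_S2, h_S3) = 1
  [-1/4, 11/16, -3/16, -1/16] . (h_S0, h_S1, h_S2, h_S3) = 1
  [-1/8, -1/2, 13/16, -1/8] . (h_S0, h_S1, h_S2, h_S3) = 1
  [-3/16, -5/16, -5/16, 15/16] . (h_S0, h_S1, h_S2, h_S3) = 1

Solving yields:
  h_S0 = 38688/4951
  h_S1 = 35600/4951
  h_S2 = 39824/4951
  h_S3 = 38160/4951

Starting state is S3, so the expected hitting time is h_S3 = 38160/4951.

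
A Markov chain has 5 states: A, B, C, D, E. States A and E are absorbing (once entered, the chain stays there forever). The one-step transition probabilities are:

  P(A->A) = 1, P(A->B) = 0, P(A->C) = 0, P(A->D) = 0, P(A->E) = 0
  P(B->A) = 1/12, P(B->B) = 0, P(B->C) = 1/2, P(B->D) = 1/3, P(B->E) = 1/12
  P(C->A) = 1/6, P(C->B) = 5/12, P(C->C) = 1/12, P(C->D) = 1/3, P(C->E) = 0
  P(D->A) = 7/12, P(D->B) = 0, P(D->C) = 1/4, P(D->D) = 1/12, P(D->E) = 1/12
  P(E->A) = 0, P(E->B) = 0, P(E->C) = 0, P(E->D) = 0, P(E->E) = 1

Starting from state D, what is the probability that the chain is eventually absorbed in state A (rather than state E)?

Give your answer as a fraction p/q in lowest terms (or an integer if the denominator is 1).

Answer: 89/102

Derivation:
Let a_i = P(absorbed in A | start in state i).
Boundary conditions: a_A = 1, a_E = 0.
For each transient state i, a_i = sum_j P(i->j) * a_j:
  a_B = 1/12*a_A + 0*a_B + 1/2*a_C + 1/3*a_D + 1/12*a_E
  a_C = 1/6*a_A + 5/12*a_B + 1/12*a_C + 1/3*a_D + 0*a_E
  a_D = 7/12*a_A + 0*a_B + 1/4*a_C + 1/12*a_D + 1/12*a_E

Substituting a_A = 1 and a_E = 0, rearrange to (I - Q) a = r where r[i] = P(i -> A):
  [1, -1/2, -1/3] . (a_B, a_C, a_D) = 1/12
  [-5/12, 11/12, -1/3] . (a_B, a_C, a_D) = 1/6
  [0, -1/4, 11/12] . (a_B, a_C, a_D) = 7/12

Solving yields:
  a_B = 247/306
  a_C = 265/306
  a_D = 89/102

Starting state is D, so the absorption probability is a_D = 89/102.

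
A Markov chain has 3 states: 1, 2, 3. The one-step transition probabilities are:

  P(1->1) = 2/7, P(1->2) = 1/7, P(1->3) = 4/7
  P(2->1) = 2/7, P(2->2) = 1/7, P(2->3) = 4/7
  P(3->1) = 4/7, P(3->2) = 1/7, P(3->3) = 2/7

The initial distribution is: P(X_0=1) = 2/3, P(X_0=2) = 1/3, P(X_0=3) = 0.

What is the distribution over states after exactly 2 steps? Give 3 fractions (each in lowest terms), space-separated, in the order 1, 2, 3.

Answer: 22/49 1/7 20/49

Derivation:
Propagating the distribution step by step (d_{t+1} = d_t * P):
d_0 = (1=2/3, 2=1/3, 3=0)
  d_1[1] = 2/3*2/7 + 1/3*2/7 + 0*4/7 = 2/7
  d_1[2] = 2/3*1/7 + 1/3*1/7 + 0*1/7 = 1/7
  d_1[3] = 2/3*4/7 + 1/3*4/7 + 0*2/7 = 4/7
d_1 = (1=2/7, 2=1/7, 3=4/7)
  d_2[1] = 2/7*2/7 + 1/7*2/7 + 4/7*4/7 = 22/49
  d_2[2] = 2/7*1/7 + 1/7*1/7 + 4/7*1/7 = 1/7
  d_2[3] = 2/7*4/7 + 1/7*4/7 + 4/7*2/7 = 20/49
d_2 = (1=22/49, 2=1/7, 3=20/49)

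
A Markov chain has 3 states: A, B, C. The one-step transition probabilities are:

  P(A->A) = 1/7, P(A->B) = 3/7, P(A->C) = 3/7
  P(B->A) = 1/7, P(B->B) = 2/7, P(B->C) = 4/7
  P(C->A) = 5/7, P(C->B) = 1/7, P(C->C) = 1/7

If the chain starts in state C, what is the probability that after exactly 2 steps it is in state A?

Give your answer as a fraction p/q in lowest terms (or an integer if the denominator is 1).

Answer: 11/49

Derivation:
Computing P^2 by repeated multiplication:
P^1 =
  A: [1/7, 3/7, 3/7]
  B: [1/7, 2/7, 4/7]
  C: [5/7, 1/7, 1/7]
P^2 =
  A: [19/49, 12/49, 18/49]
  B: [23/49, 11/49, 15/49]
  C: [11/49, 18/49, 20/49]

(P^2)[C -> A] = 11/49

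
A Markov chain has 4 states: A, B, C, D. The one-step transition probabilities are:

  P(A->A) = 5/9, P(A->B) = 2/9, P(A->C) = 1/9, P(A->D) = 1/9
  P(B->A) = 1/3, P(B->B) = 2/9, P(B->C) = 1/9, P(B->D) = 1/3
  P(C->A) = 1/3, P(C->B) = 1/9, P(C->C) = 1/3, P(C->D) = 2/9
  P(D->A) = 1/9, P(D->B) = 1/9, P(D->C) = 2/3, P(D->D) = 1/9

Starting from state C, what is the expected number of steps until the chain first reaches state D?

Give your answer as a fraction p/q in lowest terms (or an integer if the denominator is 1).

Let h_i = expected steps to first reach D from state i.
Boundary: h_D = 0.
First-step equations for the other states:
  h_A = 1 + 5/9*h_A + 2/9*h_B + 1/9*h_C + 1/9*h_D
  h_B = 1 + 1/3*h_A + 2/9*h_B + 1/9*h_C + 1/3*h_D
  h_C = 1 + 1/3*h_A + 1/9*h_B + 1/3*h_C + 2/9*h_D

Substituting h_D = 0 and rearranging gives the linear system (I - Q) h = 1:
  [4/9, -2/9, -1/9] . (h_A, h_B, h_C) = 1
  [-1/3, 7/9, -1/9] . (h_A, h_B, h_C) = 1
  [-1/3, -1/9, 2/3] . (h_A, h_B, h_C) = 1

Solving yields:
  h_A = 81/14
  h_B = 9/2
  h_C = 36/7

Starting state is C, so the expected hitting time is h_C = 36/7.

Answer: 36/7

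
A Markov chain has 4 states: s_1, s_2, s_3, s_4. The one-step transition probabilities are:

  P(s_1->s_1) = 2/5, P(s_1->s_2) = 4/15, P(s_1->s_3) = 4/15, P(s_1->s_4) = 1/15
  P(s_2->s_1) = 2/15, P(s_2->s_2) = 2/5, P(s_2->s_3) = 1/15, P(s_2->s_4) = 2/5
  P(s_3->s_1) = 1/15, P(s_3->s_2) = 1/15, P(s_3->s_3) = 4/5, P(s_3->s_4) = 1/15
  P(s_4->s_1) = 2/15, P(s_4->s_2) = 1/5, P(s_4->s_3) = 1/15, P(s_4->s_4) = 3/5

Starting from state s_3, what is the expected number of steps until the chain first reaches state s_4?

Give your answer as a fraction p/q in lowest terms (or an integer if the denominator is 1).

Let h_i = expected steps to first reach s_4 from state i.
Boundary: h_s_4 = 0.
First-step equations for the other states:
  h_s_1 = 1 + 2/5*h_s_1 + 4/15*h_s_2 + 4/15*h_s_3 + 1/15*h_s_4
  h_s_2 = 1 + 2/15*h_s_1 + 2/5*h_s_2 + 1/15*h_s_3 + 2/5*h_s_4
  h_s_3 = 1 + 1/15*h_s_1 + 1/15*h_s_2 + 4/5*h_s_3 + 1/15*h_s_4

Substituting h_s_4 = 0 and rearranging gives the linear system (I - Q) h = 1:
  [3/5, -4/15, -4/15] . (h_s_1, h_s_2, h_s_3) = 1
  [-2/15, 3/5, -1/15] . (h_s_1, h_s_2, h_s_3) = 1
  [-1/15, -1/15, 1/5] . (h_s_1, h_s_2, h_s_3) = 1

Solving yields:
  h_s_1 = 205/27
  h_s_2 = 235/54
  h_s_3 = 485/54

Starting state is s_3, so the expected hitting time is h_s_3 = 485/54.

Answer: 485/54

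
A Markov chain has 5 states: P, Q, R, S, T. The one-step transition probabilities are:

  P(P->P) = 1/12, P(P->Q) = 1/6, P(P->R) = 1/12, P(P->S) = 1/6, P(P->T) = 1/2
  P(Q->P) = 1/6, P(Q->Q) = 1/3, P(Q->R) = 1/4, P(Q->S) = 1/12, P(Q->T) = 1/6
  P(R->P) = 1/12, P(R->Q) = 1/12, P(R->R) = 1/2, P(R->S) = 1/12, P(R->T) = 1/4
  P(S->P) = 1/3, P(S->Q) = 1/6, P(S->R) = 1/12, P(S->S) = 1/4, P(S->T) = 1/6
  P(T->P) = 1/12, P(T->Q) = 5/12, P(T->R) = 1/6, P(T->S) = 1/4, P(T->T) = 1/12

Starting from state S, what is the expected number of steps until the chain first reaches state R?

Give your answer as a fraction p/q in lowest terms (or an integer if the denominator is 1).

Let h_i = expected steps to first reach R from state i.
Boundary: h_R = 0.
First-step equations for the other states:
  h_P = 1 + 1/12*h_P + 1/6*h_Q + 1/12*h_R + 1/6*h_S + 1/2*h_T
  h_Q = 1 + 1/6*h_P + 1/3*h_Q + 1/4*h_R + 1/12*h_S + 1/6*h_T
  h_S = 1 + 1/3*h_P + 1/6*h_Q + 1/12*h_R + 1/4*h_S + 1/6*h_T
  h_T = 1 + 1/12*h_P + 5/12*h_Q + 1/6*h_R + 1/4*h_S + 1/12*h_T

Substituting h_R = 0 and rearranging gives the linear system (I - Q) h = 1:
  [11/12, -1/6, -1/6, -1/2] . (h_P, h_Q, h_S, h_T) = 1
  [-1/6, 2/3, -1/12, -1/6] . (h_P, h_Q, h_S, h_T) = 1
  [-1/3, -1/6, 3/4, -1/6] . (h_P, h_Q, h_S, h_T) = 1
  [-1/12, -5/12, -1/4, 11/12] . (h_P, h_Q, h_S, h_T) = 1

Solving yields:
  h_P = 4060/607
  h_Q = 3376/607
  h_S = 4188/607
  h_T = 3708/607

Starting state is S, so the expected hitting time is h_S = 4188/607.

Answer: 4188/607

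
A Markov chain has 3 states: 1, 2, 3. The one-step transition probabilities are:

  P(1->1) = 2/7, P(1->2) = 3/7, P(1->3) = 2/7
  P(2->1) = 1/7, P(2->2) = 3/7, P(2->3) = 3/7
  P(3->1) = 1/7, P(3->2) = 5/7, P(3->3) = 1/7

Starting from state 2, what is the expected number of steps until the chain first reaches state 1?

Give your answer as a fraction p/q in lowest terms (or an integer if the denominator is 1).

Let h_i = expected steps to first reach 1 from state i.
Boundary: h_1 = 0.
First-step equations for the other states:
  h_2 = 1 + 1/7*h_1 + 3/7*h_2 + 3/7*h_3
  h_3 = 1 + 1/7*h_1 + 5/7*h_2 + 1/7*h_3

Substituting h_1 = 0 and rearranging gives the linear system (I - Q) h = 1:
  [4/7, -3/7] . (h_2, h_3) = 1
  [-5/7, 6/7] . (h_2, h_3) = 1

Solving yields:
  h_2 = 7
  h_3 = 7

Starting state is 2, so the expected hitting time is h_2 = 7.

Answer: 7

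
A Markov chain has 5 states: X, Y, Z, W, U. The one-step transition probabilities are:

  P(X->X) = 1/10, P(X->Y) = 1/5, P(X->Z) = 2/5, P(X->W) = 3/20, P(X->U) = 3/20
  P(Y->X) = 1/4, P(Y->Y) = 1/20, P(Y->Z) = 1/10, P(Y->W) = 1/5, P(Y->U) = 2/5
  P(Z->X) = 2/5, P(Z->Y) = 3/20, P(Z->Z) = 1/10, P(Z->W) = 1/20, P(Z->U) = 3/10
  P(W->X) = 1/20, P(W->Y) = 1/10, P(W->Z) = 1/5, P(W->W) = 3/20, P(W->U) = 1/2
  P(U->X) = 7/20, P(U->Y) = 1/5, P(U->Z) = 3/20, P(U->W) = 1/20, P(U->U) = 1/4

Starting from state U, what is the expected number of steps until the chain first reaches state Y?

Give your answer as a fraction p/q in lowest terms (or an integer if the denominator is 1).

Let h_i = expected steps to first reach Y from state i.
Boundary: h_Y = 0.
First-step equations for the other states:
  h_X = 1 + 1/10*h_X + 1/5*h_Y + 2/5*h_Z + 3/20*h_W + 3/20*h_U
  h_Z = 1 + 2/5*h_X + 3/20*h_Y + 1/10*h_Z + 1/20*h_W + 3/10*h_U
  h_W = 1 + 1/20*h_X + 1/10*h_Y + 1/5*h_Z + 3/20*h_W + 1/2*h_U
  h_U = 1 + 7/20*h_X + 1/5*h_Y + 3/20*h_Z + 1/20*h_W + 1/4*h_U

Substituting h_Y = 0 and rearranging gives the linear system (I - Q) h = 1:
  [9/10, -2/5, -3/20, -3/20] . (h_X, h_Z, h_W, h_U) = 1
  [-2/5, 9/10, -1/20, -3/10] . (h_X, h_Z, h_W, h_U) = 1
  [-1/20, -1/5, 17/20, -1/2] . (h_X, h_Z, h_W, h_U) = 1
  [-7/20, -3/20, -1/20, 3/4] . (h_X, h_Z, h_W, h_U) = 1

Solving yields:
  h_X = 39144/6955
  h_Z = 40304/6955
  h_W = 8516/1391
  h_U = 7688/1391

Starting state is U, so the expected hitting time is h_U = 7688/1391.

Answer: 7688/1391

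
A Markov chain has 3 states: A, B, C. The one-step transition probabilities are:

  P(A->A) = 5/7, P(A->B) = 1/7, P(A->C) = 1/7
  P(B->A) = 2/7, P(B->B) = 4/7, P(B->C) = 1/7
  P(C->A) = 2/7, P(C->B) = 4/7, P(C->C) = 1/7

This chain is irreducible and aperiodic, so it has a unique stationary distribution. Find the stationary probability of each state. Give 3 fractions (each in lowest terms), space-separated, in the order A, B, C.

The stationary distribution satisfies pi = pi * P, i.e.:
  pi_A = 5/7*pi_A + 2/7*pi_B + 2/7*pi_C
  pi_B = 1/7*pi_A + 4/7*pi_B + 4/7*pi_C
  pi_C = 1/7*pi_A + 1/7*pi_B + 1/7*pi_C
with normalization: pi_A + pi_B + pi_C = 1.

Using the first 2 balance equations plus normalization, the linear system A*pi = b is:
  [-2/7, 2/7, 2/7] . pi = 0
  [1/7, -3/7, 4/7] . pi = 0
  [1, 1, 1] . pi = 1

Solving yields:
  pi_A = 1/2
  pi_B = 5/14
  pi_C = 1/7

Verification (pi * P):
  1/2*5/7 + 5/14*2/7 + 1/7*2/7 = 1/2 = pi_A  (ok)
  1/2*1/7 + 5/14*4/7 + 1/7*4/7 = 5/14 = pi_B  (ok)
  1/2*1/7 + 5/14*1/7 + 1/7*1/7 = 1/7 = pi_C  (ok)

Answer: 1/2 5/14 1/7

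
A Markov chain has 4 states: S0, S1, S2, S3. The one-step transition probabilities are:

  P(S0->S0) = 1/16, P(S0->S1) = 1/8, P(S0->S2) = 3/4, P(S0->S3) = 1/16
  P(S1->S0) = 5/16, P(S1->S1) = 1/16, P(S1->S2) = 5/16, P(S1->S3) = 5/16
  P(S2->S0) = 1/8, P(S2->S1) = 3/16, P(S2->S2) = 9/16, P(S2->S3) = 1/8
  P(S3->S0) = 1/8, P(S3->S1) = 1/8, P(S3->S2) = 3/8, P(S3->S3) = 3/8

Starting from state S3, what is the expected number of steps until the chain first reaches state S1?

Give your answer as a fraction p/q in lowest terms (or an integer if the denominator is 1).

Let h_i = expected steps to first reach S1 from state i.
Boundary: h_S1 = 0.
First-step equations for the other states:
  h_S0 = 1 + 1/16*h_S0 + 1/8*h_S1 + 3/4*h_S2 + 1/16*h_S3
  h_S2 = 1 + 1/8*h_S0 + 3/16*h_S1 + 9/16*h_S2 + 1/8*h_S3
  h_S3 = 1 + 1/8*h_S0 + 1/8*h_S1 + 3/8*h_S2 + 3/8*h_S3

Substituting h_S1 = 0 and rearranging gives the linear system (I - Q) h = 1:
  [15/16, -3/4, -1/16] . (h_S0, h_S2, h_S3) = 1
  [-1/8, 7/16, -1/8] . (h_S0, h_S2, h_S3) = 1
  [-1/8, -3/8, 5/8] . (h_S0, h_S2, h_S3) = 1

Solving yields:
  h_S0 = 860/139
  h_S2 = 816/139
  h_S3 = 884/139

Starting state is S3, so the expected hitting time is h_S3 = 884/139.

Answer: 884/139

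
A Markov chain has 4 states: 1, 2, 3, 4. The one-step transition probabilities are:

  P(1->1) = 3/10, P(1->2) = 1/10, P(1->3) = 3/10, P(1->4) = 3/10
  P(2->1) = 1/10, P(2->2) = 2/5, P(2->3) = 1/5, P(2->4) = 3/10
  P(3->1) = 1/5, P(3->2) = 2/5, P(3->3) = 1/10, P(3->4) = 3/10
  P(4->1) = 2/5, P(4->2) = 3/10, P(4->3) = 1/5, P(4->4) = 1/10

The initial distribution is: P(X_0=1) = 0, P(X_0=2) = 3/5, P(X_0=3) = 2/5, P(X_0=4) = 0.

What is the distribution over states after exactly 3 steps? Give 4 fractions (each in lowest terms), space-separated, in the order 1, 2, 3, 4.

Propagating the distribution step by step (d_{t+1} = d_t * P):
d_0 = (1=0, 2=3/5, 3=2/5, 4=0)
  d_1[1] = 0*3/10 + 3/5*1/10 + 2/5*1/5 + 0*2/5 = 7/50
  d_1[2] = 0*1/10 + 3/5*2/5 + 2/5*2/5 + 0*3/10 = 2/5
  d_1[3] = 0*3/10 + 3/5*1/5 + 2/5*1/10 + 0*1/5 = 4/25
  d_1[4] = 0*3/10 + 3/5*3/10 + 2/5*3/10 + 0*1/10 = 3/10
d_1 = (1=7/50, 2=2/5, 3=4/25, 4=3/10)
  d_2[1] = 7/50*3/10 + 2/5*1/10 + 4/25*1/5 + 3/10*2/5 = 117/500
  d_2[2] = 7/50*1/10 + 2/5*2/5 + 4/25*2/5 + 3/10*3/10 = 41/125
  d_2[3] = 7/50*3/10 + 2/5*1/5 + 4/25*1/10 + 3/10*1/5 = 99/500
  d_2[4] = 7/50*3/10 + 2/5*3/10 + 4/25*3/10 + 3/10*1/10 = 6/25
d_2 = (1=117/500, 2=41/125, 3=99/500, 4=6/25)
  d_3[1] = 117/500*3/10 + 41/125*1/10 + 99/500*1/5 + 6/25*2/5 = 1193/5000
  d_3[2] = 117/500*1/10 + 41/125*2/5 + 99/500*2/5 + 6/25*3/10 = 1529/5000
  d_3[3] = 117/500*3/10 + 41/125*1/5 + 99/500*1/10 + 6/25*1/5 = 509/2500
  d_3[4] = 117/500*3/10 + 41/125*3/10 + 99/500*3/10 + 6/25*1/10 = 63/250
d_3 = (1=1193/5000, 2=1529/5000, 3=509/2500, 4=63/250)

Answer: 1193/5000 1529/5000 509/2500 63/250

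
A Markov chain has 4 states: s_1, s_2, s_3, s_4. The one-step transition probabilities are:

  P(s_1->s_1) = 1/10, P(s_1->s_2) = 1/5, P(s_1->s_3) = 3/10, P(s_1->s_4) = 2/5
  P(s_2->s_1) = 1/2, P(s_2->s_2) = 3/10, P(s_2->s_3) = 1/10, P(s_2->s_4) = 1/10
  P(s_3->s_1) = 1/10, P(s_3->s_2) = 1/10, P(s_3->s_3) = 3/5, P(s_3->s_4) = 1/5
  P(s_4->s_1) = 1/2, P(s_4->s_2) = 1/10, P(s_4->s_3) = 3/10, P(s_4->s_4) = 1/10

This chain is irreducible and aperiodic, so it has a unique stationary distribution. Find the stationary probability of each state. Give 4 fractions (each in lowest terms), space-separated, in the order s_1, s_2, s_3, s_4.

Answer: 24/97 121/776 149/388 165/776

Derivation:
The stationary distribution satisfies pi = pi * P, i.e.:
  pi_s_1 = 1/10*pi_s_1 + 1/2*pi_s_2 + 1/10*pi_s_3 + 1/2*pi_s_4
  pi_s_2 = 1/5*pi_s_1 + 3/10*pi_s_2 + 1/10*pi_s_3 + 1/10*pi_s_4
  pi_s_3 = 3/10*pi_s_1 + 1/10*pi_s_2 + 3/5*pi_s_3 + 3/10*pi_s_4
  pi_s_4 = 2/5*pi_s_1 + 1/10*pi_s_2 + 1/5*pi_s_3 + 1/10*pi_s_4
with normalization: pi_s_1 + pi_s_2 + pi_s_3 + pi_s_4 = 1.

Using the first 3 balance equations plus normalization, the linear system A*pi = b is:
  [-9/10, 1/2, 1/10, 1/2] . pi = 0
  [1/5, -7/10, 1/10, 1/10] . pi = 0
  [3/10, 1/10, -2/5, 3/10] . pi = 0
  [1, 1, 1, 1] . pi = 1

Solving yields:
  pi_s_1 = 24/97
  pi_s_2 = 121/776
  pi_s_3 = 149/388
  pi_s_4 = 165/776

Verification (pi * P):
  24/97*1/10 + 121/776*1/2 + 149/388*1/10 + 165/776*1/2 = 24/97 = pi_s_1  (ok)
  24/97*1/5 + 121/776*3/10 + 149/388*1/10 + 165/776*1/10 = 121/776 = pi_s_2  (ok)
  24/97*3/10 + 121/776*1/10 + 149/388*3/5 + 165/776*3/10 = 149/388 = pi_s_3  (ok)
  24/97*2/5 + 121/776*1/10 + 149/388*1/5 + 165/776*1/10 = 165/776 = pi_s_4  (ok)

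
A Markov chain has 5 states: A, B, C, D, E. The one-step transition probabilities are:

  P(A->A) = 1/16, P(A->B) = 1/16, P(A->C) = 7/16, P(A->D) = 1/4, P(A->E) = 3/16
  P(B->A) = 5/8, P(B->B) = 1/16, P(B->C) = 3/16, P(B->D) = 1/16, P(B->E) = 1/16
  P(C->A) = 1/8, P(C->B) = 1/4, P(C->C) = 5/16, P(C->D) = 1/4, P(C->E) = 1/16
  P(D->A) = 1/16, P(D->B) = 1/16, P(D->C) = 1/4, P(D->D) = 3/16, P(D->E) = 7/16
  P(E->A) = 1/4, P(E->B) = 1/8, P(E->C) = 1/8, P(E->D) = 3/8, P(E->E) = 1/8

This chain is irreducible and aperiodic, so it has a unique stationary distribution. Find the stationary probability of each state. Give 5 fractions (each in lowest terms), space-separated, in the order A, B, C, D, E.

The stationary distribution satisfies pi = pi * P, i.e.:
  pi_A = 1/16*pi_A + 5/8*pi_B + 1/8*pi_C + 1/16*pi_D + 1/4*pi_E
  pi_B = 1/16*pi_A + 1/16*pi_B + 1/4*pi_C + 1/16*pi_D + 1/8*pi_E
  pi_C = 7/16*pi_A + 3/16*pi_B + 5/16*pi_C + 1/4*pi_D + 1/8*pi_E
  pi_D = 1/4*pi_A + 1/16*pi_B + 1/4*pi_C + 3/16*pi_D + 3/8*pi_E
  pi_E = 3/16*pi_A + 1/16*pi_B + 1/16*pi_C + 7/16*pi_D + 1/8*pi_E
with normalization: pi_A + pi_B + pi_C + pi_D + pi_E = 1.

Using the first 4 balance equations plus normalization, the linear system A*pi = b is:
  [-15/16, 5/8, 1/8, 1/16, 1/4] . pi = 0
  [1/16, -15/16, 1/4, 1/16, 1/8] . pi = 0
  [7/16, 3/16, -11/16, 1/4, 1/8] . pi = 0
  [1/4, 1/16, 1/4, -13/16, 3/8] . pi = 0
  [1, 1, 1, 1, 1] . pi = 1

Solving yields:
  pi_A = 4972/26971
  pi_B = 3366/26971
  pi_C = 7296/26971
  pi_D = 6340/26971
  pi_E = 4997/26971

Verification (pi * P):
  4972/26971*1/16 + 3366/26971*5/8 + 7296/26971*1/8 + 6340/26971*1/16 + 4997/26971*1/4 = 4972/26971 = pi_A  (ok)
  4972/26971*1/16 + 3366/26971*1/16 + 7296/26971*1/4 + 6340/26971*1/16 + 4997/26971*1/8 = 3366/26971 = pi_B  (ok)
  4972/26971*7/16 + 3366/26971*3/16 + 7296/26971*5/16 + 6340/26971*1/4 + 4997/26971*1/8 = 7296/26971 = pi_C  (ok)
  4972/26971*1/4 + 3366/26971*1/16 + 7296/26971*1/4 + 6340/26971*3/16 + 4997/26971*3/8 = 6340/26971 = pi_D  (ok)
  4972/26971*3/16 + 3366/26971*1/16 + 7296/26971*1/16 + 6340/26971*7/16 + 4997/26971*1/8 = 4997/26971 = pi_E  (ok)

Answer: 4972/26971 3366/26971 7296/26971 6340/26971 4997/26971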